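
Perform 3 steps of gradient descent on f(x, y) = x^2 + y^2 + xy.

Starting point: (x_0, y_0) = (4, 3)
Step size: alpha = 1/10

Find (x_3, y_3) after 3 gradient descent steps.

f(x,y) = x^2 + y^2 + xy
grad_x = 2x + 1y, grad_y = 2y + 1x
Step 1: grad = (11, 10), (29/10, 2)
Step 2: grad = (39/5, 69/10), (53/25, 131/100)
Step 3: grad = (111/20, 237/50), (313/200, 209/250)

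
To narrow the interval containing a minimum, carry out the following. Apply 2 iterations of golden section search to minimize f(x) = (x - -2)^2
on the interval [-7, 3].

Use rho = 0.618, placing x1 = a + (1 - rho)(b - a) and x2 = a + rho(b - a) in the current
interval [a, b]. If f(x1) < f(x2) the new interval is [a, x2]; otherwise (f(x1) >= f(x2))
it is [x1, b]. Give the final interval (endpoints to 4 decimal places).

Golden section search for min of f(x) = (x - -2)^2 on [-7, 3].
Each step: x1 = a + (1 - rho)(b - a), x2 = a + rho(b - a); if f(x1) < f(x2) keep [a, x2], otherwise keep [x1, b].
Step 1: [-7.0000, 3.0000], x1=-3.1800 (f=1.3924), x2=-0.8200 (f=1.3924); f(x1) = f(x2) (tie, not '<') => keep [-3.1800, 3.0000]
Step 2: [-3.1800, 3.0000], x1=-0.8192 (f=1.3942), x2=0.6392 (f=6.9656); f(x1) < f(x2) => keep [-3.1800, 0.6392]
Final interval: [-3.1800, 0.6392]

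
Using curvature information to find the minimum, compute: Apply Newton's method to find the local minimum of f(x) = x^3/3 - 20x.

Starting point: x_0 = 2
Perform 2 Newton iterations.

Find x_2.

f(x) = x^3/3 - 20x
f'(x) = x^2 - 20, f''(x) = 2x
Newton update: x_{n+1} = x_n - (x_n^2 - 20)/(2*x_n)
Step 1: x_0 = 2, f'=-16, f''=4, x_1 = 6
Step 2: x_1 = 6, f'=16, f''=12, x_2 = 14/3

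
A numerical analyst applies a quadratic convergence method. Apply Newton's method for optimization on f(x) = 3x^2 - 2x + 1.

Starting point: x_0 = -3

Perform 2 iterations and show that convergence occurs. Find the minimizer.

f(x) = 3x^2 - 2x + 1, f'(x) = 6x + (-2), f''(x) = 6
Step 1: f'(-3) = -20, x_1 = -3 - -20/6 = 1/3
Step 2: f'(1/3) = 0, x_2 = 1/3 (converged)
Newton's method converges in 1 step for quadratics.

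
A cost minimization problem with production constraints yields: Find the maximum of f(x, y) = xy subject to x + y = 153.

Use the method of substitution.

Substitute y = 153 - x into f(x,y) = xy:
g(x) = x(153 - x) = 153x - x^2
g'(x) = 153 - 2x = 0  =>  x = 153/2
y = 153 - 153/2 = 153/2
Maximum value = (153/2) * (153/2) = 23409/4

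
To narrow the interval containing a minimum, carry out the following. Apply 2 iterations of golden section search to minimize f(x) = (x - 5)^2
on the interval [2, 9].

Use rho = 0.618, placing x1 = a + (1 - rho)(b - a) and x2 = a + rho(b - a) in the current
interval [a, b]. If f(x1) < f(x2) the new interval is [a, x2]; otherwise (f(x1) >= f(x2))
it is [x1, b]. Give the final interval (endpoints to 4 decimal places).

Golden section search for min of f(x) = (x - 5)^2 on [2, 9].
Each step: x1 = a + (1 - rho)(b - a), x2 = a + rho(b - a); if f(x1) < f(x2) keep [a, x2], otherwise keep [x1, b].
Step 1: [2.0000, 9.0000], x1=4.6740 (f=0.1063), x2=6.3260 (f=1.7583); f(x1) < f(x2) => keep [2.0000, 6.3260]
Step 2: [2.0000, 6.3260], x1=3.6525 (f=1.8157), x2=4.6735 (f=0.1066); f(x1) > f(x2) => keep [3.6525, 6.3260]
Final interval: [3.6525, 6.3260]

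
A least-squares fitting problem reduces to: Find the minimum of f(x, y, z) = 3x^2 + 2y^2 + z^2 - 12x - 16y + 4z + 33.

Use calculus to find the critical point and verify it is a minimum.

f(x,y,z) = 3x^2 + 2y^2 + z^2 - 12x - 16y + 4z + 33
df/dx = 6x + (-12) = 0 => x = 2
df/dy = 4y + (-16) = 0 => y = 4
df/dz = 2z + (4) = 0 => z = -2
f(2,4,-2) = 3*(2)^2 + 2*(4)^2 + 1*(-2)^2 + -12*(2) + -16*(4) + 4*(-2) + 33 = -15
Hessian is diagonal with entries 6, 4, 2 > 0, confirmed minimum.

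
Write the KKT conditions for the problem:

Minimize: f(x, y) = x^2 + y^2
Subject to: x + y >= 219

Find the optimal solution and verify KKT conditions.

KKT conditions for min x^2 + y^2 s.t. x + y >= 219:
Stationarity: 2x = mu, 2y = mu
So x = y = mu/2.
Complementary slackness: mu*(x + y - 219) = 0
Primal feasibility: x + y >= 219; dual feasibility: mu >= 0
If mu = 0 then x = y = 0, but 0 + 0 < 219 is infeasible, so the constraint is active.
Constraint active: x + y = 2*(mu/2) = 219 => mu = 219
x = y = 219/2, f = 47961/2
Verify: stationarity 2*(219/2) = 219 = mu; primal 219/2 + 219/2 = 219 >= 219; dual mu = 219 >= 0; complementary slackness 219*(219 - 219) = 0. All KKT conditions hold.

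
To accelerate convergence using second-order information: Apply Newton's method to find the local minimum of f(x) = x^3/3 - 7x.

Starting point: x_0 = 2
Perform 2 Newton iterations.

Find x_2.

f(x) = x^3/3 - 7x
f'(x) = x^2 - 7, f''(x) = 2x
Newton update: x_{n+1} = x_n - (x_n^2 - 7)/(2*x_n)
Step 1: x_0 = 2, f'=-3, f''=4, x_1 = 11/4
Step 2: x_1 = 11/4, f'=9/16, f''=11/2, x_2 = 233/88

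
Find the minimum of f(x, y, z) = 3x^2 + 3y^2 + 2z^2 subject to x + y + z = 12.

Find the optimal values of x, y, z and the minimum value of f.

Using Lagrange multipliers on f = 3x^2 + 3y^2 + 2z^2 with constraint x + y + z = 12:
Conditions: 2*3*x = lambda, 2*3*y = lambda, 2*2*z = lambda
So x = lambda/6, y = lambda/6, z = lambda/4
Substituting into constraint: lambda * (7/12) = 12
lambda = 144/7
x = 24/7, y = 24/7, z = 36/7
Minimum value = 864/7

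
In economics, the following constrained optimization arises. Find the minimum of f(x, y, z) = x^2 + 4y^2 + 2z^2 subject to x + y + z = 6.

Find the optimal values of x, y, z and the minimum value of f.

Using Lagrange multipliers on f = x^2 + 4y^2 + 2z^2 with constraint x + y + z = 6:
Conditions: 2*1*x = lambda, 2*4*y = lambda, 2*2*z = lambda
So x = lambda/2, y = lambda/8, z = lambda/4
Substituting into constraint: lambda * (7/8) = 6
lambda = 48/7
x = 24/7, y = 6/7, z = 12/7
Minimum value = 144/7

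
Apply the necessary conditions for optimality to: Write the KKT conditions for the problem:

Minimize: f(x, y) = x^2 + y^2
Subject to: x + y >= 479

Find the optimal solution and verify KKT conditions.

KKT conditions for min x^2 + y^2 s.t. x + y >= 479:
Stationarity: 2x = mu, 2y = mu
So x = y = mu/2.
Complementary slackness: mu*(x + y - 479) = 0
Primal feasibility: x + y >= 479; dual feasibility: mu >= 0
If mu = 0 then x = y = 0, but 0 + 0 < 479 is infeasible, so the constraint is active.
Constraint active: x + y = 2*(mu/2) = 479 => mu = 479
x = y = 479/2, f = 229441/2
Verify: stationarity 2*(479/2) = 479 = mu; primal 479/2 + 479/2 = 479 >= 479; dual mu = 479 >= 0; complementary slackness 479*(479 - 479) = 0. All KKT conditions hold.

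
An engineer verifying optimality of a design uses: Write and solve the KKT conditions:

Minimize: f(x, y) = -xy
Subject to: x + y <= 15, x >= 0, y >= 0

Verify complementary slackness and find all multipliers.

Problem: min -xy s.t. x + y <= 15 (multiplier lambda), x >= 0 (mu_x), y >= 0 (mu_y)
KKT stationarity: -y + lambda - mu_x = 0, -x + lambda - mu_y = 0, with lambda, mu_x, mu_y >= 0
Complementary slackness: lambda*(x + y - 15) = 0, mu_x*x = 0, mu_y*y = 0
If lambda = 0: y = -mu_x <= 0 and x = -mu_y <= 0 force x = y = 0 with f = 0; but x = y = 15/2 is feasible with f = -225/4 < 0, so this is not the minimum. Hence lambda > 0 and x + y = 15.
Try x > 0, y > 0 (so mu_x = mu_y = 0): y = lambda, x = lambda => x = y = lambda
x + y = 15 => 2*lambda = 15 => lambda = 15/2
x* = y* = 15/2 > 0, consistent with mu_x = mu_y = 0.
(Any feasible point with x = 0 or y = 0 has f = 0 > -225/4, so the minimum is not on those boundaries.)
min(-xy) = -225/4 (i.e. max xy = 225/4)
Multipliers: lambda = 15/2, mu_x = 0, mu_y = 0
Complementary slackness: lambda*(x + y - 15) = 15/2*(15/2 + 15/2 - 15) = 0, mu_x*x = 0*15/2 = 0, mu_y*y = 0*15/2 = 0. Satisfied.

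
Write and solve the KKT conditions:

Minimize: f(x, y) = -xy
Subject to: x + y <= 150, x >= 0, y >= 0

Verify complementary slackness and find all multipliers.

Problem: min -xy s.t. x + y <= 150 (multiplier lambda), x >= 0 (mu_x), y >= 0 (mu_y)
KKT stationarity: -y + lambda - mu_x = 0, -x + lambda - mu_y = 0, with lambda, mu_x, mu_y >= 0
Complementary slackness: lambda*(x + y - 150) = 0, mu_x*x = 0, mu_y*y = 0
If lambda = 0: y = -mu_x <= 0 and x = -mu_y <= 0 force x = y = 0 with f = 0; but x = y = 75 is feasible with f = -5625 < 0, so this is not the minimum. Hence lambda > 0 and x + y = 150.
Try x > 0, y > 0 (so mu_x = mu_y = 0): y = lambda, x = lambda => x = y = lambda
x + y = 150 => 2*lambda = 150 => lambda = 75
x* = y* = 75 > 0, consistent with mu_x = mu_y = 0.
(Any feasible point with x = 0 or y = 0 has f = 0 > -5625, so the minimum is not on those boundaries.)
min(-xy) = -5625 (i.e. max xy = 5625)
Multipliers: lambda = 75, mu_x = 0, mu_y = 0
Complementary slackness: lambda*(x + y - 150) = 75*(75 + 75 - 150) = 0, mu_x*x = 0*75 = 0, mu_y*y = 0*75 = 0. Satisfied.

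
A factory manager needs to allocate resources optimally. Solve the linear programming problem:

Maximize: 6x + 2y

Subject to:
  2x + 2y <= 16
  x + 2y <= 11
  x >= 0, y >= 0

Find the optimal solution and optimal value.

Feasible vertices: (0, 0), (0, 11/2), (5, 3), (8, 0)
Objective 6x + 2y at each:
  (0, 0): 0
  (0, 11/2): 11
  (5, 3): 36
  (8, 0): 48
Maximum is 48 at (8, 0).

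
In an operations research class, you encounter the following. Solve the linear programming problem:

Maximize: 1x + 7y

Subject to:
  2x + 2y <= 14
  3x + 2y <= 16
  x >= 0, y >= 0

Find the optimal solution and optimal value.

Feasible vertices: (0, 0), (0, 7), (2, 5), (16/3, 0)
Objective 1x + 7y at each:
  (0, 0): 0
  (0, 7): 49
  (2, 5): 37
  (16/3, 0): 16/3
Maximum is 49 at (0, 7).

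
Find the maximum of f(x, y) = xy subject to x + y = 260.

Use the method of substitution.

Substitute y = 260 - x into f(x,y) = xy:
g(x) = x(260 - x) = 260x - x^2
g'(x) = 260 - 2x = 0  =>  x = 130
y = 260 - 130 = 130
Maximum value = 130 * 130 = 16900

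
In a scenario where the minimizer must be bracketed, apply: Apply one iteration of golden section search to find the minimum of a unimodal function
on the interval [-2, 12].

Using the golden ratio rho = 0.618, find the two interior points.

Golden section search on [-2, 12].
Golden ratio rho = 0.618 (approx).
Interior points:
  x_1 = -2 + (1-0.618)*14 = 3.3480
  x_2 = -2 + 0.618*14 = 6.6520
Compare f(x_1) and f(x_2) to determine which subinterval to keep.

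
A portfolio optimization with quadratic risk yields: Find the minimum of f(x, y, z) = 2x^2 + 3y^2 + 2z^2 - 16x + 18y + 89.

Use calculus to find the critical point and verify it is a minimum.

f(x,y,z) = 2x^2 + 3y^2 + 2z^2 - 16x + 18y + 89
df/dx = 4x + (-16) = 0 => x = 4
df/dy = 6y + (18) = 0 => y = -3
df/dz = 4z + (0) = 0 => z = 0
f(4,-3,0) = 2*(4)^2 + 3*(-3)^2 + 2*(0)^2 + -16*(4) + 18*(-3) + 89 = 30
Hessian is diagonal with entries 4, 6, 4 > 0, confirmed minimum.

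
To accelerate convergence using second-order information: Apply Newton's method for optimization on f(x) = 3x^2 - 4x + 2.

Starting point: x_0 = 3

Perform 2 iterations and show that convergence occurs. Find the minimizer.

f(x) = 3x^2 - 4x + 2, f'(x) = 6x + (-4), f''(x) = 6
Step 1: f'(3) = 14, x_1 = 3 - 14/6 = 2/3
Step 2: f'(2/3) = 0, x_2 = 2/3 (converged)
Newton's method converges in 1 step for quadratics.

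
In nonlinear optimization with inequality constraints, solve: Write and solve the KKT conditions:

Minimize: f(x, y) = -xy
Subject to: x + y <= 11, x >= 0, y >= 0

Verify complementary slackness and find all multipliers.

Problem: min -xy s.t. x + y <= 11 (multiplier lambda), x >= 0 (mu_x), y >= 0 (mu_y)
KKT stationarity: -y + lambda - mu_x = 0, -x + lambda - mu_y = 0, with lambda, mu_x, mu_y >= 0
Complementary slackness: lambda*(x + y - 11) = 0, mu_x*x = 0, mu_y*y = 0
If lambda = 0: y = -mu_x <= 0 and x = -mu_y <= 0 force x = y = 0 with f = 0; but x = y = 11/2 is feasible with f = -121/4 < 0, so this is not the minimum. Hence lambda > 0 and x + y = 11.
Try x > 0, y > 0 (so mu_x = mu_y = 0): y = lambda, x = lambda => x = y = lambda
x + y = 11 => 2*lambda = 11 => lambda = 11/2
x* = y* = 11/2 > 0, consistent with mu_x = mu_y = 0.
(Any feasible point with x = 0 or y = 0 has f = 0 > -121/4, so the minimum is not on those boundaries.)
min(-xy) = -121/4 (i.e. max xy = 121/4)
Multipliers: lambda = 11/2, mu_x = 0, mu_y = 0
Complementary slackness: lambda*(x + y - 11) = 11/2*(11/2 + 11/2 - 11) = 0, mu_x*x = 0*11/2 = 0, mu_y*y = 0*11/2 = 0. Satisfied.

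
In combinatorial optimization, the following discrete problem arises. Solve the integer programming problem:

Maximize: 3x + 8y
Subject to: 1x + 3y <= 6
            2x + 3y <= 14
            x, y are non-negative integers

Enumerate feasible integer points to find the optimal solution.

Constraint 1: 1x + 3y <= 6
Constraint 2: 2x + 3y <= 14
Feasible x range (need y >= 0): 0 <= x <= min(6/1, 14/2) => x in {0, ..., 6}.
Enumerate feasible integer points row by row (the coefficient of y is 8 > 0, so for each x the largest feasible y gives the best value):
  x = 0: y <= min((6 - 1*0)/3, (14 - 2*0)/3) => y in {0, ..., 2}; best 3*0 + 8*2 = 16
  x = 1: y <= min((6 - 1*1)/3, (14 - 2*1)/3) => y in {0, ..., 1}; best 3*1 + 8*1 = 11
  x = 2: y <= min((6 - 1*2)/3, (14 - 2*2)/3) => y in {0, ..., 1}; best 3*2 + 8*1 = 14
  x = 3: y <= min((6 - 1*3)/3, (14 - 2*3)/3) => y in {0, ..., 1}; best 3*3 + 8*1 = 17
  x = 4: y <= min((6 - 1*4)/3, (14 - 2*4)/3) => y in {0}; best 3*4 + 8*0 = 12
  x = 5: y <= min((6 - 1*5)/3, (14 - 2*5)/3) => y in {0}; best 3*5 + 8*0 = 15
  x = 6: y <= min((6 - 1*6)/3, (14 - 2*6)/3) => y in {0}; best 3*6 + 8*0 = 18
The maximum 3x + 8y = 18 is achieved at x = 6, y = 0.
Check: 1*6 + 3*0 = 6 <= 6 and 2*6 + 3*0 = 12 <= 14.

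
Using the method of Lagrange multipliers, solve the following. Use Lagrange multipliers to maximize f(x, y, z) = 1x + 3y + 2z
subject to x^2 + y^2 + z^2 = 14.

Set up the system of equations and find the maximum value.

Lagrange conditions: 1 = 2*lambda*x, 3 = 2*lambda*y, 2 = 2*lambda*z
So x:1 = y:3 = z:2, i.e. x = 1t, y = 3t, z = 2t
Constraint: t^2*(1^2 + 3^2 + 2^2) = 14
  t^2 * 14 = 14  =>  t = sqrt(1)
Maximum = 1*1t + 3*3t + 2*2t = 14*sqrt(1) = 14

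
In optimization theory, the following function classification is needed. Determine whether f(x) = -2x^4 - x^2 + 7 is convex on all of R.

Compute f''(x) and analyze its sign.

f(x) = -2x^4 - x^2 + 7
f'(x) = -8x^3 + -2x
f''(x) = -24x^2 + -2
f''(x) = -24x^2 + -2 <= -2 < 0 for all x
Therefore, f is concave on R.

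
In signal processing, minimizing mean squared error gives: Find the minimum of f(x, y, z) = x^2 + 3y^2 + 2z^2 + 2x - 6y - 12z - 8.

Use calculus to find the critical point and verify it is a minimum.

f(x,y,z) = x^2 + 3y^2 + 2z^2 + 2x - 6y - 12z - 8
df/dx = 2x + (2) = 0 => x = -1
df/dy = 6y + (-6) = 0 => y = 1
df/dz = 4z + (-12) = 0 => z = 3
f(-1,1,3) = 1*(-1)^2 + 3*(1)^2 + 2*(3)^2 + 2*(-1) + -6*(1) + -12*(3) + -8 = -30
Hessian is diagonal with entries 2, 6, 4 > 0, confirmed minimum.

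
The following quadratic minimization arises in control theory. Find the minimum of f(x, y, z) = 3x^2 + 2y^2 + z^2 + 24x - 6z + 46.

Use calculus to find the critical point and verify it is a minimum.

f(x,y,z) = 3x^2 + 2y^2 + z^2 + 24x - 6z + 46
df/dx = 6x + (24) = 0 => x = -4
df/dy = 4y + (0) = 0 => y = 0
df/dz = 2z + (-6) = 0 => z = 3
f(-4,0,3) = 3*(-4)^2 + 2*(0)^2 + 1*(3)^2 + 24*(-4) + -6*(3) + 46 = -11
Hessian is diagonal with entries 6, 4, 2 > 0, confirmed minimum.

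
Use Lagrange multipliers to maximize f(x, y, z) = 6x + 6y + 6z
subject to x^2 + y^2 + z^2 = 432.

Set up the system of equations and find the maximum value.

Lagrange conditions: 6 = 2*lambda*x, 6 = 2*lambda*y, 6 = 2*lambda*z
So x:6 = y:6 = z:6, i.e. x = 6t, y = 6t, z = 6t
Constraint: t^2*(6^2 + 6^2 + 6^2) = 432
  t^2 * 108 = 432  =>  t = sqrt(4)
Maximum = 6*6t + 6*6t + 6*6t = 108*sqrt(4) = 216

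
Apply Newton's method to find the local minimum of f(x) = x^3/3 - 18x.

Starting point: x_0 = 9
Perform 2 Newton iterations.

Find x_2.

f(x) = x^3/3 - 18x
f'(x) = x^2 - 18, f''(x) = 2x
Newton update: x_{n+1} = x_n - (x_n^2 - 18)/(2*x_n)
Step 1: x_0 = 9, f'=63, f''=18, x_1 = 11/2
Step 2: x_1 = 11/2, f'=49/4, f''=11, x_2 = 193/44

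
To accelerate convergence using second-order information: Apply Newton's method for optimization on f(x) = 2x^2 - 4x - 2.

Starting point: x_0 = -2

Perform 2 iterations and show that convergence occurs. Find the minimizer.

f(x) = 2x^2 - 4x - 2, f'(x) = 4x + (-4), f''(x) = 4
Step 1: f'(-2) = -12, x_1 = -2 - -12/4 = 1
Step 2: f'(1) = 0, x_2 = 1 (converged)
Newton's method converges in 1 step for quadratics.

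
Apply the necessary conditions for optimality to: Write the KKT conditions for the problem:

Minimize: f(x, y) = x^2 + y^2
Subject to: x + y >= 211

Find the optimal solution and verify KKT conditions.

KKT conditions for min x^2 + y^2 s.t. x + y >= 211:
Stationarity: 2x = mu, 2y = mu
So x = y = mu/2.
Complementary slackness: mu*(x + y - 211) = 0
Primal feasibility: x + y >= 211; dual feasibility: mu >= 0
If mu = 0 then x = y = 0, but 0 + 0 < 211 is infeasible, so the constraint is active.
Constraint active: x + y = 2*(mu/2) = 211 => mu = 211
x = y = 211/2, f = 44521/2
Verify: stationarity 2*(211/2) = 211 = mu; primal 211/2 + 211/2 = 211 >= 211; dual mu = 211 >= 0; complementary slackness 211*(211 - 211) = 0. All KKT conditions hold.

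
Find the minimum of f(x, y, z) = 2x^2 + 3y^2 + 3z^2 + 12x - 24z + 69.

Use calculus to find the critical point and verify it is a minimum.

f(x,y,z) = 2x^2 + 3y^2 + 3z^2 + 12x - 24z + 69
df/dx = 4x + (12) = 0 => x = -3
df/dy = 6y + (0) = 0 => y = 0
df/dz = 6z + (-24) = 0 => z = 4
f(-3,0,4) = 2*(-3)^2 + 3*(0)^2 + 3*(4)^2 + 12*(-3) + -24*(4) + 69 = 3
Hessian is diagonal with entries 4, 6, 6 > 0, confirmed minimum.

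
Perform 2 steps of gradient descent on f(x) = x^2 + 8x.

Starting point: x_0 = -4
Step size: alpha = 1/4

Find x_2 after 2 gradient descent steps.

f(x) = x^2 + 8x, f'(x) = 2x + (8)
Step 1: f'(-4) = 0, x_1 = -4 - 1/4 * 0 = -4
Step 2: f'(-4) = 0, x_2 = -4 - 1/4 * 0 = -4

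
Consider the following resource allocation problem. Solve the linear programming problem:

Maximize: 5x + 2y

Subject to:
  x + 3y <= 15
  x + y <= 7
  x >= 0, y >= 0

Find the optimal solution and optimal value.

Feasible vertices: (0, 0), (0, 5), (3, 4), (7, 0)
Objective 5x + 2y at each:
  (0, 0): 0
  (0, 5): 10
  (3, 4): 23
  (7, 0): 35
Maximum is 35 at (7, 0).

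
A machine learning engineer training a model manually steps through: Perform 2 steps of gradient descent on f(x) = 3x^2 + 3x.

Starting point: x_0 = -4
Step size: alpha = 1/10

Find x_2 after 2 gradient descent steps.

f(x) = 3x^2 + 3x, f'(x) = 6x + (3)
Step 1: f'(-4) = -21, x_1 = -4 - 1/10 * -21 = -19/10
Step 2: f'(-19/10) = -42/5, x_2 = -19/10 - 1/10 * -42/5 = -53/50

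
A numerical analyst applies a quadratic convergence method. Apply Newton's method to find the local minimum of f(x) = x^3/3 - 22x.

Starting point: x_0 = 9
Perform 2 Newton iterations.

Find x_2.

f(x) = x^3/3 - 22x
f'(x) = x^2 - 22, f''(x) = 2x
Newton update: x_{n+1} = x_n - (x_n^2 - 22)/(2*x_n)
Step 1: x_0 = 9, f'=59, f''=18, x_1 = 103/18
Step 2: x_1 = 103/18, f'=3481/324, f''=103/9, x_2 = 17737/3708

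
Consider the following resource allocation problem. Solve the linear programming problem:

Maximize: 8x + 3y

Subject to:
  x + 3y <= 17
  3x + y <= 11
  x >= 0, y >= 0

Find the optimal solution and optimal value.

Feasible vertices: (0, 0), (0, 17/3), (2, 5), (11/3, 0)
Objective 8x + 3y at each:
  (0, 0): 0
  (0, 17/3): 17
  (2, 5): 31
  (11/3, 0): 88/3
Maximum is 31 at (2, 5).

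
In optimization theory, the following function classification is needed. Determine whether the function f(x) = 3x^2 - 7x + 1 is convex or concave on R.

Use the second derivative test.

f(x) = 3x^2 - 7x + 1
f'(x) = 6x - 7
f''(x) = 6
Since f''(x) = 6 > 0 for all x, f is convex on R.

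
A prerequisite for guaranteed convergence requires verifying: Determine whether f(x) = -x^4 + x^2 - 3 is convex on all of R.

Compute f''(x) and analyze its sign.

f(x) = -x^4 + x^2 - 3
f'(x) = -4x^3 + 2x
f''(x) = -12x^2 + 2
f''(x) = -12x^2 + 2 -> -inf as |x| -> inf
Therefore, f is not globally convex on R.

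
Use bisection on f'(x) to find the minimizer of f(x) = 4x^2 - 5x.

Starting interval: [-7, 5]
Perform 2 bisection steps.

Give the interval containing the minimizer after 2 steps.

Finding critical point of f(x) = 4x^2 - 5x using bisection on f'(x) = 8x + -5.
f'(x) = 0 when x = 5/8.
Starting interval: [-7, 5]
Step 1: mid = -1, f'(mid) = -13, new interval = [-1, 5]
Step 2: mid = 2, f'(mid) = 11, new interval = [-1, 2]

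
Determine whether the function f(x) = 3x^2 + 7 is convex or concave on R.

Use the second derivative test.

f(x) = 3x^2 + 7
f'(x) = 6x + 0
f''(x) = 6
Since f''(x) = 6 > 0 for all x, f is convex on R.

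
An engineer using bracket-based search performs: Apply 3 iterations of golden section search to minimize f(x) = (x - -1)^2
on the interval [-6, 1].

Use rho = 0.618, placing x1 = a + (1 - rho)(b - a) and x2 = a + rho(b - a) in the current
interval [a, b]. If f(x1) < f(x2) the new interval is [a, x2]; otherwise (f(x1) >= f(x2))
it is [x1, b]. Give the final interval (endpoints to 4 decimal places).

Golden section search for min of f(x) = (x - -1)^2 on [-6, 1].
Each step: x1 = a + (1 - rho)(b - a), x2 = a + rho(b - a); if f(x1) < f(x2) keep [a, x2], otherwise keep [x1, b].
Step 1: [-6.0000, 1.0000], x1=-3.3260 (f=5.4103), x2=-1.6740 (f=0.4543); f(x1) > f(x2) => keep [-3.3260, 1.0000]
Step 2: [-3.3260, 1.0000], x1=-1.6735 (f=0.4536), x2=-0.6525 (f=0.1207); f(x1) > f(x2) => keep [-1.6735, 1.0000]
Step 3: [-1.6735, 1.0000], x1=-0.6522 (f=0.1210), x2=-0.0213 (f=0.9579); f(x1) < f(x2) => keep [-1.6735, -0.0213]
Final interval: [-1.6735, -0.0213]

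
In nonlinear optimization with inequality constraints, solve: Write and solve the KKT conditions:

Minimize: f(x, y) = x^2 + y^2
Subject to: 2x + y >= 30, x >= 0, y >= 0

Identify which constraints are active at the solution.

KKT conditions for min x^2 + y^2 s.t. 2x + 1y >= 30, x >= 0, y >= 0:
Stationarity: 2x = mu*2 + mu_x, 2y = mu*1 + mu_y, with mu, mu_x, mu_y >= 0
Complementary slackness: mu*(2x + y - 30) = 0, mu_x*x = 0, mu_y*y = 0
(0, 0) is infeasible (2*0 + 1*0 < 30), so if mu = 0 stationarity would force x = mu_x/2 >= 0, y = mu_y/2 >= 0 with mu_x*x = mu_y*y = 0, i.e. x = y = 0: contradiction. Hence mu > 0 and 2x + y = 30 is active.
Try x > 0, y > 0 (so mu_x = mu_y = 0): x = 2*mu/2, y = 1*mu/2
Substitute: 2*(2*mu/2) + 1*(1*mu/2) = 30
  mu*5/2 = 30 => mu = 12
x* = 12 > 0, y* = 6 > 0, consistent with mu_x = mu_y = 0.
f is convex and the constraints are linear, so this KKT point is the global minimum.
f* = 180
Active constraints: 2x + y >= 30 (holds with equality, mu = 12 > 0); x >= 0 and y >= 0 are inactive (mu_x = mu_y = 0).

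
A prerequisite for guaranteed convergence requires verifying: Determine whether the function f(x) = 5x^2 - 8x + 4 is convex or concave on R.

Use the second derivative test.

f(x) = 5x^2 - 8x + 4
f'(x) = 10x - 8
f''(x) = 10
Since f''(x) = 10 > 0 for all x, f is convex on R.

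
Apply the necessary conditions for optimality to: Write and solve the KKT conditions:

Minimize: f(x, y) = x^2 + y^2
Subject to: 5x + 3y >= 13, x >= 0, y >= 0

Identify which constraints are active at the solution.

KKT conditions for min x^2 + y^2 s.t. 5x + 3y >= 13, x >= 0, y >= 0:
Stationarity: 2x = mu*5 + mu_x, 2y = mu*3 + mu_y, with mu, mu_x, mu_y >= 0
Complementary slackness: mu*(5x + 3y - 13) = 0, mu_x*x = 0, mu_y*y = 0
(0, 0) is infeasible (5*0 + 3*0 < 13), so if mu = 0 stationarity would force x = mu_x/2 >= 0, y = mu_y/2 >= 0 with mu_x*x = mu_y*y = 0, i.e. x = y = 0: contradiction. Hence mu > 0 and 5x + 3y = 13 is active.
Try x > 0, y > 0 (so mu_x = mu_y = 0): x = 5*mu/2, y = 3*mu/2
Substitute: 5*(5*mu/2) + 3*(3*mu/2) = 13
  mu*34/2 = 13 => mu = 13/17
x* = 65/34 > 0, y* = 39/34 > 0, consistent with mu_x = mu_y = 0.
f is convex and the constraints are linear, so this KKT point is the global minimum.
f* = 169/34
Active constraints: 5x + 3y >= 13 (holds with equality, mu = 13/17 > 0); x >= 0 and y >= 0 are inactive (mu_x = mu_y = 0).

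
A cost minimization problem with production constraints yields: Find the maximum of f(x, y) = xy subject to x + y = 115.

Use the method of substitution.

Substitute y = 115 - x into f(x,y) = xy:
g(x) = x(115 - x) = 115x - x^2
g'(x) = 115 - 2x = 0  =>  x = 115/2
y = 115 - 115/2 = 115/2
Maximum value = (115/2) * (115/2) = 13225/4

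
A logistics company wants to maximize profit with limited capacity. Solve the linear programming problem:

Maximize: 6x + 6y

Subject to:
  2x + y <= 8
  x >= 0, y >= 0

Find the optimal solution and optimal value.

The feasible region has vertices at [(0, 0), (4, 0), (0, 8)].
Checking objective 6x + 6y at each vertex:
  (0, 0): 6*0 + 6*0 = 0
  (4, 0): 6*4 + 6*0 = 24
  (0, 8): 6*0 + 6*8 = 48
Maximum is 48 at (0, 8).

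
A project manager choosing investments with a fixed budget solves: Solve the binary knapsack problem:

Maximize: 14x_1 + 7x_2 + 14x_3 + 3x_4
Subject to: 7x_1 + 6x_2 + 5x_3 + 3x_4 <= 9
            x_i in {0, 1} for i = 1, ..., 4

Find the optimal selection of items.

Items: item 1 (v=14, w=7), item 2 (v=7, w=6), item 3 (v=14, w=5), item 4 (v=3, w=3)
Capacity: 9
Checking all 16 subsets (w = total weight, v = total value):
  {}: w = 0, v = 0
  {1}: w = 7, v = 14
  {2}: w = 6, v = 7
  {3}: w = 5, v = 14
  {4}: w = 3, v = 3
  {1, 2}: w = 13 > 9, infeasible
  {1, 3}: w = 12 > 9, infeasible
  {1, 4}: w = 10 > 9, infeasible
  {2, 3}: w = 11 > 9, infeasible
  {2, 4}: w = 9, v = 10
  {3, 4}: w = 8, v = 17
  {1, 2, 3}: w = 18 > 9, infeasible
  {1, 2, 4}: w = 16 > 9, infeasible
  {1, 3, 4}: w = 15 > 9, infeasible
  {2, 3, 4}: w = 14 > 9, infeasible
  {1, 2, 3, 4}: w = 21 > 9, infeasible
Best feasible subset: items [3, 4]
Total weight: 8 <= 9, total value: 17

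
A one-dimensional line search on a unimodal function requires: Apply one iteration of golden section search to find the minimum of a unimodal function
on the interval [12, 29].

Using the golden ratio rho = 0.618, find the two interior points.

Golden section search on [12, 29].
Golden ratio rho = 0.618 (approx).
Interior points:
  x_1 = 12 + (1-0.618)*17 = 18.4940
  x_2 = 12 + 0.618*17 = 22.5060
Compare f(x_1) and f(x_2) to determine which subinterval to keep.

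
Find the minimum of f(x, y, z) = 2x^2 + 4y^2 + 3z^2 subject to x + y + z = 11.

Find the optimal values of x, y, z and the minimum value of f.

Using Lagrange multipliers on f = 2x^2 + 4y^2 + 3z^2 with constraint x + y + z = 11:
Conditions: 2*2*x = lambda, 2*4*y = lambda, 2*3*z = lambda
So x = lambda/4, y = lambda/8, z = lambda/6
Substituting into constraint: lambda * (13/24) = 11
lambda = 264/13
x = 66/13, y = 33/13, z = 44/13
Minimum value = 1452/13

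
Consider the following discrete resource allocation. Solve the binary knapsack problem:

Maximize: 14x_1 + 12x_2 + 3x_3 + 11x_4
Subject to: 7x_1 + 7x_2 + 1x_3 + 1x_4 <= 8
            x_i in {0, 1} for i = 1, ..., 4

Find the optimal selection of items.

Items: item 1 (v=14, w=7), item 2 (v=12, w=7), item 3 (v=3, w=1), item 4 (v=11, w=1)
Capacity: 8
Checking all 16 subsets (w = total weight, v = total value):
  {}: w = 0, v = 0
  {1}: w = 7, v = 14
  {2}: w = 7, v = 12
  {3}: w = 1, v = 3
  {4}: w = 1, v = 11
  {1, 2}: w = 14 > 8, infeasible
  {1, 3}: w = 8, v = 17
  {1, 4}: w = 8, v = 25
  {2, 3}: w = 8, v = 15
  {2, 4}: w = 8, v = 23
  {3, 4}: w = 2, v = 14
  {1, 2, 3}: w = 15 > 8, infeasible
  {1, 2, 4}: w = 15 > 8, infeasible
  {1, 3, 4}: w = 9 > 8, infeasible
  {2, 3, 4}: w = 9 > 8, infeasible
  {1, 2, 3, 4}: w = 16 > 8, infeasible
Best feasible subset: items [1, 4]
Total weight: 8 <= 8, total value: 25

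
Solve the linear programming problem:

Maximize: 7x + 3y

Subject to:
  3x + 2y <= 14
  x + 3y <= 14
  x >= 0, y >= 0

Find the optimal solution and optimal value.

Feasible vertices: (0, 0), (0, 14/3), (2, 4), (14/3, 0)
Objective 7x + 3y at each:
  (0, 0): 0
  (0, 14/3): 14
  (2, 4): 26
  (14/3, 0): 98/3
Maximum is 98/3 at (14/3, 0).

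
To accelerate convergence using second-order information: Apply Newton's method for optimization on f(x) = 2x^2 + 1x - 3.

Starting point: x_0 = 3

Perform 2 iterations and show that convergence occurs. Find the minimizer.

f(x) = 2x^2 + 1x - 3, f'(x) = 4x + (1), f''(x) = 4
Step 1: f'(3) = 13, x_1 = 3 - 13/4 = -1/4
Step 2: f'(-1/4) = 0, x_2 = -1/4 (converged)
Newton's method converges in 1 step for quadratics.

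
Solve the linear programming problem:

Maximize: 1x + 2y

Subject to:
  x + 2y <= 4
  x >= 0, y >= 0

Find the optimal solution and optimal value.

The feasible region has vertices at [(0, 0), (4, 0), (0, 2)].
Checking objective 1x + 2y at each vertex:
  (0, 0): 1*0 + 2*0 = 0
  (4, 0): 1*4 + 2*0 = 4
  (0, 2): 1*0 + 2*2 = 4
Maximum is 4 at (4, 0).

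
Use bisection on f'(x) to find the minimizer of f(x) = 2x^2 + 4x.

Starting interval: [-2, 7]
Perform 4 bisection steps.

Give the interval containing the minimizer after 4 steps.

Finding critical point of f(x) = 2x^2 + 4x using bisection on f'(x) = 4x + 4.
f'(x) = 0 when x = -1.
Starting interval: [-2, 7]
Step 1: mid = 5/2, f'(mid) = 14, new interval = [-2, 5/2]
Step 2: mid = 1/4, f'(mid) = 5, new interval = [-2, 1/4]
Step 3: mid = -7/8, f'(mid) = 1/2, new interval = [-2, -7/8]
Step 4: mid = -23/16, f'(mid) = -7/4, new interval = [-23/16, -7/8]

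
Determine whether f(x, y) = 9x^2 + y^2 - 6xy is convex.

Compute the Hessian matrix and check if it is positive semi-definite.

f(x,y) = 9x^2 + y^2 - 6xy
Hessian H = [[18, -6], [-6, 2]]
trace(H) = 20, det(H) = 0
Eigenvalues: (20 +/- sqrt(400)) / 2 = 20, 0
Since both eigenvalues >= 0, f is convex.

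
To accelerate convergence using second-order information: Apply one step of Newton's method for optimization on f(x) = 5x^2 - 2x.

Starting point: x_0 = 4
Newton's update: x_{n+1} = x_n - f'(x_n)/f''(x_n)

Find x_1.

f(x) = 5x^2 - 2x
f'(x) = 10x + (-2), f''(x) = 10
Newton step: x_1 = x_0 - f'(x_0)/f''(x_0)
f'(4) = 38
x_1 = 4 - 38/10 = 1/5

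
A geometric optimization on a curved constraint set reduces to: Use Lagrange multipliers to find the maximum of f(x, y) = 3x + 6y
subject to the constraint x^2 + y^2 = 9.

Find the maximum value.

Set up Lagrange conditions: grad f = lambda * grad g
  3 = 2*lambda*x
  6 = 2*lambda*y
From these: x/y = 3/6, so x = 3t, y = 6t for some t.
Substitute into constraint: (3t)^2 + (6t)^2 = 9
  t^2 * 45 = 9
  t = sqrt(9/45)
Maximum = 3*x + 6*y = (3^2 + 6^2)*t = 45 * sqrt(9/45) = sqrt(405)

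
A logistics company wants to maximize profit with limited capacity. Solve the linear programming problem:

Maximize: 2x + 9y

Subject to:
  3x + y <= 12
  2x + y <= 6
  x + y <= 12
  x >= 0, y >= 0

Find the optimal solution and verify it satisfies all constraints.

Feasible vertices: (0, 0), (0, 6), (3, 0)
Objective 2x + 9y at each vertex:
  (0, 0): 0
  (0, 6): 54
  (3, 0): 6
Maximum is 54 at (0, 6).
Verify constraints at (x, y) = (0, 6):
  3*0 + 1*6 = 6 <= 12
  2*0 + 1*6 = 6 <= 6 (active)
  1*0 + 1*6 = 6 <= 12
  x = 0 >= 0, y = 6 >= 0. All constraints satisfied.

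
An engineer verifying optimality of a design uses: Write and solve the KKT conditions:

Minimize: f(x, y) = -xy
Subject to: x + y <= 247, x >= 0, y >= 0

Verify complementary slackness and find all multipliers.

Problem: min -xy s.t. x + y <= 247 (multiplier lambda), x >= 0 (mu_x), y >= 0 (mu_y)
KKT stationarity: -y + lambda - mu_x = 0, -x + lambda - mu_y = 0, with lambda, mu_x, mu_y >= 0
Complementary slackness: lambda*(x + y - 247) = 0, mu_x*x = 0, mu_y*y = 0
If lambda = 0: y = -mu_x <= 0 and x = -mu_y <= 0 force x = y = 0 with f = 0; but x = y = 247/2 is feasible with f = -61009/4 < 0, so this is not the minimum. Hence lambda > 0 and x + y = 247.
Try x > 0, y > 0 (so mu_x = mu_y = 0): y = lambda, x = lambda => x = y = lambda
x + y = 247 => 2*lambda = 247 => lambda = 247/2
x* = y* = 247/2 > 0, consistent with mu_x = mu_y = 0.
(Any feasible point with x = 0 or y = 0 has f = 0 > -61009/4, so the minimum is not on those boundaries.)
min(-xy) = -61009/4 (i.e. max xy = 61009/4)
Multipliers: lambda = 247/2, mu_x = 0, mu_y = 0
Complementary slackness: lambda*(x + y - 247) = 247/2*(247/2 + 247/2 - 247) = 0, mu_x*x = 0*247/2 = 0, mu_y*y = 0*247/2 = 0. Satisfied.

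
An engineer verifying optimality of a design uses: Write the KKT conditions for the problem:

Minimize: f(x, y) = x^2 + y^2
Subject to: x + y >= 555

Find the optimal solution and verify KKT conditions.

KKT conditions for min x^2 + y^2 s.t. x + y >= 555:
Stationarity: 2x = mu, 2y = mu
So x = y = mu/2.
Complementary slackness: mu*(x + y - 555) = 0
Primal feasibility: x + y >= 555; dual feasibility: mu >= 0
If mu = 0 then x = y = 0, but 0 + 0 < 555 is infeasible, so the constraint is active.
Constraint active: x + y = 2*(mu/2) = 555 => mu = 555
x = y = 555/2, f = 308025/2
Verify: stationarity 2*(555/2) = 555 = mu; primal 555/2 + 555/2 = 555 >= 555; dual mu = 555 >= 0; complementary slackness 555*(555 - 555) = 0. All KKT conditions hold.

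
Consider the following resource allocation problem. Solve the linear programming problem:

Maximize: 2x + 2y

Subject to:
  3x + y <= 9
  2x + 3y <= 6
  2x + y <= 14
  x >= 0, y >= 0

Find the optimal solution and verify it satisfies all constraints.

Feasible vertices: (0, 0), (0, 2), (3, 0)
Objective 2x + 2y at each vertex:
  (0, 0): 0
  (0, 2): 4
  (3, 0): 6
Maximum is 6 at (3, 0).
Verify constraints at (x, y) = (3, 0):
  3*3 + 1*0 = 9 <= 9 (active)
  2*3 + 3*0 = 6 <= 6 (active)
  2*3 + 1*0 = 6 <= 14
  x = 3 >= 0, y = 0 >= 0. All constraints satisfied.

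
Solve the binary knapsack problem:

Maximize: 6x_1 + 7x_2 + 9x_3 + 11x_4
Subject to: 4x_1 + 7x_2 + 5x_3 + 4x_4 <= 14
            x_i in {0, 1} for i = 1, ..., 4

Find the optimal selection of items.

Items: item 1 (v=6, w=4), item 2 (v=7, w=7), item 3 (v=9, w=5), item 4 (v=11, w=4)
Capacity: 14
Checking all 16 subsets (w = total weight, v = total value):
  {}: w = 0, v = 0
  {1}: w = 4, v = 6
  {2}: w = 7, v = 7
  {3}: w = 5, v = 9
  {4}: w = 4, v = 11
  {1, 2}: w = 11, v = 13
  {1, 3}: w = 9, v = 15
  {1, 4}: w = 8, v = 17
  {2, 3}: w = 12, v = 16
  {2, 4}: w = 11, v = 18
  {3, 4}: w = 9, v = 20
  {1, 2, 3}: w = 16 > 14, infeasible
  {1, 2, 4}: w = 15 > 14, infeasible
  {1, 3, 4}: w = 13, v = 26
  {2, 3, 4}: w = 16 > 14, infeasible
  {1, 2, 3, 4}: w = 20 > 14, infeasible
Best feasible subset: items [1, 3, 4]
Total weight: 13 <= 14, total value: 26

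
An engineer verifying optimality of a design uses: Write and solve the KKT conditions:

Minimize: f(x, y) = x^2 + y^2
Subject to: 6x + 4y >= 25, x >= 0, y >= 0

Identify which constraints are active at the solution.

KKT conditions for min x^2 + y^2 s.t. 6x + 4y >= 25, x >= 0, y >= 0:
Stationarity: 2x = mu*6 + mu_x, 2y = mu*4 + mu_y, with mu, mu_x, mu_y >= 0
Complementary slackness: mu*(6x + 4y - 25) = 0, mu_x*x = 0, mu_y*y = 0
(0, 0) is infeasible (6*0 + 4*0 < 25), so if mu = 0 stationarity would force x = mu_x/2 >= 0, y = mu_y/2 >= 0 with mu_x*x = mu_y*y = 0, i.e. x = y = 0: contradiction. Hence mu > 0 and 6x + 4y = 25 is active.
Try x > 0, y > 0 (so mu_x = mu_y = 0): x = 6*mu/2, y = 4*mu/2
Substitute: 6*(6*mu/2) + 4*(4*mu/2) = 25
  mu*52/2 = 25 => mu = 25/26
x* = 75/26 > 0, y* = 25/13 > 0, consistent with mu_x = mu_y = 0.
f is convex and the constraints are linear, so this KKT point is the global minimum.
f* = 625/52
Active constraints: 6x + 4y >= 25 (holds with equality, mu = 25/26 > 0); x >= 0 and y >= 0 are inactive (mu_x = mu_y = 0).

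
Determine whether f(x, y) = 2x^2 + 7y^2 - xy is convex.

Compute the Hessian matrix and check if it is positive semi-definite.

f(x,y) = 2x^2 + 7y^2 - xy
Hessian H = [[4, -1], [-1, 14]]
trace(H) = 18, det(H) = 55
Eigenvalues: (18 +/- sqrt(104)) / 2 = 14.1, 3.901
Since both eigenvalues > 0, f is convex.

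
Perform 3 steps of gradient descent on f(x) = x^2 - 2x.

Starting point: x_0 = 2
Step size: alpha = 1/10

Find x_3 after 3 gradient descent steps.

f(x) = x^2 - 2x, f'(x) = 2x + (-2)
Step 1: f'(2) = 2, x_1 = 2 - 1/10 * 2 = 9/5
Step 2: f'(9/5) = 8/5, x_2 = 9/5 - 1/10 * 8/5 = 41/25
Step 3: f'(41/25) = 32/25, x_3 = 41/25 - 1/10 * 32/25 = 189/125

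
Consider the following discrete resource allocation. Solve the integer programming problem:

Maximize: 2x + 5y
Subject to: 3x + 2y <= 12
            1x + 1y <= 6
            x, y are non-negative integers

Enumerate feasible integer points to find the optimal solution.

Constraint 1: 3x + 2y <= 12
Constraint 2: 1x + 1y <= 6
Feasible x range (need y >= 0): 0 <= x <= min(12/3, 6/1) => x in {0, ..., 4}.
Enumerate feasible integer points row by row (the coefficient of y is 5 > 0, so for each x the largest feasible y gives the best value):
  x = 0: y <= min((12 - 3*0)/2, (6 - 1*0)/1) => y in {0, ..., 6}; best 2*0 + 5*6 = 30
  x = 1: y <= min((12 - 3*1)/2, (6 - 1*1)/1) => y in {0, ..., 4}; best 2*1 + 5*4 = 22
  x = 2: y <= min((12 - 3*2)/2, (6 - 1*2)/1) => y in {0, ..., 3}; best 2*2 + 5*3 = 19
  x = 3: y <= min((12 - 3*3)/2, (6 - 1*3)/1) => y in {0, ..., 1}; best 2*3 + 5*1 = 11
  x = 4: y <= min((12 - 3*4)/2, (6 - 1*4)/1) => y in {0}; best 2*4 + 5*0 = 8
The maximum 2x + 5y = 30 is achieved at x = 0, y = 6.
Check: 3*0 + 2*6 = 12 <= 12 and 1*0 + 1*6 = 6 <= 6.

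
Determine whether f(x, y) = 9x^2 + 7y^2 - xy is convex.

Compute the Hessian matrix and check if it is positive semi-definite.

f(x,y) = 9x^2 + 7y^2 - xy
Hessian H = [[18, -1], [-1, 14]]
trace(H) = 32, det(H) = 251
Eigenvalues: (32 +/- sqrt(20)) / 2 = 18.24, 13.76
Since both eigenvalues > 0, f is convex.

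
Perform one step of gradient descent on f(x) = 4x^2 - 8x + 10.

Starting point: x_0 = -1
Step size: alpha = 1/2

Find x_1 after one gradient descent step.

f(x) = 4x^2 - 8x + 10
f'(x) = 8x - 8
f'(-1) = 8*-1 + (-8) = -16
x_1 = x_0 - alpha * f'(x_0) = -1 - 1/2 * -16 = 7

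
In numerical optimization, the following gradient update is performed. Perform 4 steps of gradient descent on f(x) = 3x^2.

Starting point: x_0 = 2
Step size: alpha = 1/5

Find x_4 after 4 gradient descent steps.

f(x) = 3x^2, f'(x) = 6x + (0)
Step 1: f'(2) = 12, x_1 = 2 - 1/5 * 12 = -2/5
Step 2: f'(-2/5) = -12/5, x_2 = -2/5 - 1/5 * -12/5 = 2/25
Step 3: f'(2/25) = 12/25, x_3 = 2/25 - 1/5 * 12/25 = -2/125
Step 4: f'(-2/125) = -12/125, x_4 = -2/125 - 1/5 * -12/125 = 2/625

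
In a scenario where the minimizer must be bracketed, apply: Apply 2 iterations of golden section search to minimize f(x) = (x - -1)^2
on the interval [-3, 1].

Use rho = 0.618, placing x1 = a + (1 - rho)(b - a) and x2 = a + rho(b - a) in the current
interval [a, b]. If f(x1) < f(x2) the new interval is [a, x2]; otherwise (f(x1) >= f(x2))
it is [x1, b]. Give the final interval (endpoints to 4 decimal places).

Golden section search for min of f(x) = (x - -1)^2 on [-3, 1].
Each step: x1 = a + (1 - rho)(b - a), x2 = a + rho(b - a); if f(x1) < f(x2) keep [a, x2], otherwise keep [x1, b].
Step 1: [-3.0000, 1.0000], x1=-1.4720 (f=0.2228), x2=-0.5280 (f=0.2228); f(x1) = f(x2) (tie, not '<') => keep [-1.4720, 1.0000]
Step 2: [-1.4720, 1.0000], x1=-0.5277 (f=0.2231), x2=0.0557 (f=1.1145); f(x1) < f(x2) => keep [-1.4720, 0.0557]
Final interval: [-1.4720, 0.0557]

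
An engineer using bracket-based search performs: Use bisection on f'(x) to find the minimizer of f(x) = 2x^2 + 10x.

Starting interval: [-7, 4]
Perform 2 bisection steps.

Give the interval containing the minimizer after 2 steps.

Finding critical point of f(x) = 2x^2 + 10x using bisection on f'(x) = 4x + 10.
f'(x) = 0 when x = -5/2.
Starting interval: [-7, 4]
Step 1: mid = -3/2, f'(mid) = 4, new interval = [-7, -3/2]
Step 2: mid = -17/4, f'(mid) = -7, new interval = [-17/4, -3/2]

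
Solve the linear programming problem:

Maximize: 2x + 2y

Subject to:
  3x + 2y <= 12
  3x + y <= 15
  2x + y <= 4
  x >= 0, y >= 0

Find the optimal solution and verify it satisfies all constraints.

Feasible vertices: (0, 0), (0, 4), (2, 0)
Objective 2x + 2y at each vertex:
  (0, 0): 0
  (0, 4): 8
  (2, 0): 4
Maximum is 8 at (0, 4).
Verify constraints at (x, y) = (0, 4):
  3*0 + 2*4 = 8 <= 12
  3*0 + 1*4 = 4 <= 15
  2*0 + 1*4 = 4 <= 4 (active)
  x = 0 >= 0, y = 4 >= 0. All constraints satisfied.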